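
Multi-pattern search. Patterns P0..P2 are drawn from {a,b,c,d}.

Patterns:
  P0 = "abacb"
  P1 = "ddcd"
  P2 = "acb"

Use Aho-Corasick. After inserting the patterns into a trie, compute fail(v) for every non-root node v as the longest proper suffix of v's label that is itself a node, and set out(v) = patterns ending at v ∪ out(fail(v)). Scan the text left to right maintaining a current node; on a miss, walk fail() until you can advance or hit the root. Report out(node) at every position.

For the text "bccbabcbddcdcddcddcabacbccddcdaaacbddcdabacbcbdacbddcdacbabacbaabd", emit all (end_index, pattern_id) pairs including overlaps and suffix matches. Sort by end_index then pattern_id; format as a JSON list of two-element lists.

Build automaton:
Trie nodes:
  n0 'ε': a→1 d→6
  n1 'a': b→2 c→10
  n2 'ab': a→3
  n3 'aba': c→4
  n4 'abac': b→5
  n5 'abacb': ·  [P0 ends]
  n6 'd': d→7
  n7 'dd': c→8
  n8 'ddc': d→9
  n9 'ddcd': ·  [P1 ends]
  n10 'ac': b→11
  n11 'acb': ·  [P2 ends]

BFS fail/out derivation:
  fail(1) 'a': from fail(0)=0 chase 'a': 0 ⇒ 0;  out=∅∪out(0)=∅
  fail(6) 'd': from fail(0)=0 chase 'd': 0 ⇒ 0;  out=∅∪out(0)=∅
  fail(2) 'ab': from fail(1)=0 chase 'b': 0 ⇒ 0;  out=∅∪out(0)=∅
  fail(7) 'dd': from fail(6)=0 chase 'd': 0 ⇒ 6;  out=∅∪out(6)=∅
  fail(10) 'ac': from fail(1)=0 chase 'c': 0 ⇒ 0;  out=∅∪out(0)=∅
  fail(3) 'aba': from fail(2)=0 chase 'a': 0 ⇒ 1;  out=∅∪out(1)=∅
  fail(8) 'ddc': from fail(7)=6 chase 'c': 6→0 ⇒ 0;  out=∅∪out(0)=∅
  fail(11) 'acb': from fail(10)=0 chase 'b': 0 ⇒ 0;  out={2}∪out(0)={2}
  fail(4) 'abac': from fail(3)=1 chase 'c': 1 ⇒ 10;  out=∅∪out(10)=∅
  fail(9) 'ddcd': from fail(8)=0 chase 'd': 0 ⇒ 6;  out={1}∪out(6)={1}
  fail(5) 'abacb': from fail(4)=10 chase 'b': 10 ⇒ 11;  out={0}∪out(11)={0,2}

Text stream:
pos 0 'b': at 0
pos 1 'c': at 0
pos 2 'c': at 0
pos 3 'b': at 0
pos 4 'a': at 1
pos 5 'b': at 2
pos 6 'c': at 0 (via fail)
pos 7 'b': at 0
pos 8 'd': at 6
pos 9 'd': at 7
pos 10 'c': at 8
pos 11 'd': at 9  ** P1@[8:11]
pos 12 'c': at 0 (via fail)
pos 13 'd': at 6
pos 14 'd': at 7
pos 15 'c': at 8
pos 16 'd': at 9  ** P1@[13:16]
pos 17 'd': at 7 (via fail)
pos 18 'c': at 8
pos 19 'a': at 1 (via fail)
pos 20 'b': at 2
pos 21 'a': at 3
pos 22 'c': at 4
pos 23 'b': at 5  ** P0@[19:23],P2@[21:23]
pos 24 'c': at 0 (via fail)
pos 25 'c': at 0
pos 26 'd': at 6
pos 27 'd': at 7
pos 28 'c': at 8
pos 29 'd': at 9  ** P1@[26:29]
pos 30 'a': at 1 (via fail)
pos 31 'a': at 1 (via fail)
pos 32 'a': at 1 (via fail)
pos 33 'c': at 10
pos 34 'b': at 11  ** P2@[32:34]
pos 35 'd': at 6 (via fail)
pos 36 'd': at 7
pos 37 'c': at 8
pos 38 'd': at 9  ** P1@[35:38]
pos 39 'a': at 1 (via fail)
pos 40 'b': at 2
pos 41 'a': at 3
pos 42 'c': at 4
pos 43 'b': at 5  ** P0@[39:43],P2@[41:43]
pos 44 'c': at 0 (via fail)
pos 45 'b': at 0
pos 46 'd': at 6
pos 47 'a': at 1 (via fail)
pos 48 'c': at 10
pos 49 'b': at 11  ** P2@[47:49]
pos 50 'd': at 6 (via fail)
pos 51 'd': at 7
pos 52 'c': at 8
pos 53 'd': at 9  ** P1@[50:53]
pos 54 'a': at 1 (via fail)
pos 55 'c': at 10
pos 56 'b': at 11  ** P2@[54:56]
pos 57 'a': at 1 (via fail)
pos 58 'b': at 2
pos 59 'a': at 3
pos 60 'c': at 4
pos 61 'b': at 5  ** P0@[57:61],P2@[59:61]
pos 62 'a': at 1 (via fail)
pos 63 'a': at 1 (via fail)
pos 64 'b': at 2
pos 65 'd': at 6 (via fail)

Result: [[11,1],[16,1],[23,0],[23,2],[29,1],[34,2],[38,1],[43,0],[43,2],[49,2],[53,1],[56,2],[61,0],[61,2]]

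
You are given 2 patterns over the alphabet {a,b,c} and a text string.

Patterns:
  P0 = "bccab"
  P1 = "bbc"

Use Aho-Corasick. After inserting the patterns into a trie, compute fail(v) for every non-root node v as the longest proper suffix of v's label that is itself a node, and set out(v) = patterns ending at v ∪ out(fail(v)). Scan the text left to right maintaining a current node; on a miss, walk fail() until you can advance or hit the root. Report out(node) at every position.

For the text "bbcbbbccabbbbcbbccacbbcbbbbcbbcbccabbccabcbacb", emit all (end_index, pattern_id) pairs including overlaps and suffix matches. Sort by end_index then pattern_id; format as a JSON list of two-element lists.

Build:
Trie (insert patterns):
  0='ε' goto b→1
  1='b' goto b→6 c→2
  2='bc' goto c→3
  3='bcc' goto a→4
  4='bcca' goto b→5
  5='bccab' goto ·  [P0 ends]
  6='bb' goto c→7
  7='bbc' goto ·  [P1 ends]

BFS fail/out derivation:
  n1('b'): parent n0 fail=0; on 'b' 0 → fail=0;  out ∅∪∅=∅
  n2('bc'): parent n1 fail=0; on 'c' 0 → fail=0;  out ∅∪∅=∅
  n6('bb'): parent n1 fail=0; on 'b' 0 → fail=1;  out ∅∪∅=∅
  n3('bcc'): parent n2 fail=0; on 'c' 0 → fail=0;  out ∅∪∅=∅
  n7('bbc'): parent n6 fail=1; on 'c' 1 → fail=2;  out {1}∪∅={1}
  n4('bcca'): parent n3 fail=0; on 'a' 0 → fail=0;  out ∅∪∅=∅
  n5('bccab'): parent n4 fail=0; on 'b' 0 → fail=1;  out {0}∪∅={0}

Run:
[0] read 'b'  n0⇒n1
[1] read 'b'  n1⇒n6
[2] read 'c'  n6⇒n7  ** P1@[0:2]
[3] read 'b'  n7⇒n1 (via fail)
[4] read 'b'  n1⇒n6
[5] read 'b'  n6⇒n6 (via fail)
[6] read 'c'  n6⇒n7  ** P1@[4:6]
[7] read 'c'  n7⇒n3 (via fail)
[8] read 'a'  n3⇒n4
[9] read 'b'  n4⇒n5  ** P0@[5:9]
[10] read 'b'  n5⇒n6 (via fail)
[11] read 'b'  n6⇒n6 (via fail)
[12] read 'b'  n6⇒n6 (via fail)
[13] read 'c'  n6⇒n7  ** P1@[11:13]
[14] read 'b'  n7⇒n1 (via fail)
[15] read 'b'  n1⇒n6
[16] read 'c'  n6⇒n7  ** P1@[14:16]
[17] read 'c'  n7⇒n3 (via fail)
[18] read 'a'  n3⇒n4
[19] read 'c'  n4⇒n0 (via fail)
[20] read 'b'  n0⇒n1
[21] read 'b'  n1⇒n6
[22] read 'c'  n6⇒n7  ** P1@[20:22]
[23] read 'b'  n7⇒n1 (via fail)
[24] read 'b'  n1⇒n6
[25] read 'b'  n6⇒n6 (via fail)
[26] read 'b'  n6⇒n6 (via fail)
[27] read 'c'  n6⇒n7  ** P1@[25:27]
[28] read 'b'  n7⇒n1 (via fail)
[29] read 'b'  n1⇒n6
[30] read 'c'  n6⇒n7  ** P1@[28:30]
[31] read 'b'  n7⇒n1 (via fail)
[32] read 'c'  n1⇒n2
[33] read 'c'  n2⇒n3
[34] read 'a'  n3⇒n4
[35] read 'b'  n4⇒n5  ** P0@[31:35]
[36] read 'b'  n5⇒n6 (via fail)
[37] read 'c'  n6⇒n7  ** P1@[35:37]
[38] read 'c'  n7⇒n3 (via fail)
[39] read 'a'  n3⇒n4
[40] read 'b'  n4⇒n5  ** P0@[36:40]
[41] read 'c'  n5⇒n2 (via fail)
[42] read 'b'  n2⇒n1 (via fail)
[43] read 'a'  n1⇒n0 (via fail)
[44] read 'c'  n0⇒n0
[45] read 'b'  n0⇒n1

Matches: [[2,1],[6,1],[9,0],[13,1],[16,1],[22,1],[27,1],[30,1],[35,0],[37,1],[40,0]]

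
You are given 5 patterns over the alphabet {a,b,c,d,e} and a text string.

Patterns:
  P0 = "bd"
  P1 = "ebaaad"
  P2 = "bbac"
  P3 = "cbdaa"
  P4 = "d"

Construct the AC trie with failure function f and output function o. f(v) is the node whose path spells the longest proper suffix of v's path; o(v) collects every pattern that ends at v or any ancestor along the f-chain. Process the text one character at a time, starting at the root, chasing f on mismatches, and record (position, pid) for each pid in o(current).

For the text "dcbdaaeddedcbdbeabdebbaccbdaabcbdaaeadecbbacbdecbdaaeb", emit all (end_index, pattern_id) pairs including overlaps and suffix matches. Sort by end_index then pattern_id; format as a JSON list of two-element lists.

Build automaton:
Trie (insert patterns):
  0='ε' goto b→1 c→12 d→17 e→3
  1='b' goto b→9 d→2
  2='bd' goto ·  ←P0
  3='e' goto b→4
  4='eb' goto a→5
  5='eba' goto a→6
  6='ebaa' goto a→7
  7='ebaaa' goto d→8
  8='ebaaad' goto ·  ←P1
  9='bb' goto a→10
  10='bba' goto c→11
  11='bbac' goto ·  ←P2
  12='c' goto b→13
  13='cb' goto d→14
  14='cbd' goto a→15
  15='cbda' goto a→16
  16='cbdaa' goto ·  ←P3
  17='d' goto ·  ←P4

BFS fail/out derivation:
  n1('b'): parent n0 fail=0; on 'b' 0 → fail=0;  out ∅∪∅=∅
  n3('e'): parent n0 fail=0; on 'e' 0 → fail=0;  out ∅∪∅=∅
  n12('c'): parent n0 fail=0; on 'c' 0 → fail=0;  out ∅∪∅=∅
  n17('d'): parent n0 fail=0; on 'd' 0 → fail=0;  out {4}∪∅={4}
  n2('bd'): parent n1 fail=0; on 'd' 0 → fail=17;  out {0}∪{4}={0,4}
  n4('eb'): parent n3 fail=0; on 'b' 0 → fail=1;  out ∅∪∅=∅
  n9('bb'): parent n1 fail=0; on 'b' 0 → fail=1;  out ∅∪∅=∅
  n13('cb'): parent n12 fail=0; on 'b' 0 → fail=1;  out ∅∪∅=∅
  n5('eba'): parent n4 fail=1; on 'a' 1→0 → fail=0;  out ∅∪∅=∅
  n10('bba'): parent n9 fail=1; on 'a' 1→0 → fail=0;  out ∅∪∅=∅
  n14('cbd'): parent n13 fail=1; on 'd' 1 → fail=2;  out ∅∪{0,4}={0,4}
  n6('ebaa'): parent n5 fail=0; on 'a' 0 → fail=0;  out ∅∪∅=∅
  n11('bbac'): parent n10 fail=0; on 'c' 0 → fail=12;  out {2}∪∅={2}
  n15('cbda'): parent n14 fail=2; on 'a' 2→17→0 → fail=0;  out ∅∪∅=∅
  n7('ebaaa'): parent n6 fail=0; on 'a' 0 → fail=0;  out ∅∪∅=∅
  n16('cbdaa'): parent n15 fail=0; on 'a' 0 → fail=0;  out {3}∪∅={3}
  n8('ebaaad'): parent n7 fail=0; on 'd' 0 → fail=17;  out {1}∪{4}={1,4}

Scan:
pos 0 'd': at 17  → match P4@[0:0]
pos 1 'c': at 12 (via fail)
pos 2 'b': at 13
pos 3 'd': at 14  → match P0@[2:3],P4@[3:3]
pos 4 'a': at 15
pos 5 'a': at 16  → match P3@[1:5]
pos 6 'e': at 3 (via fail)
pos 7 'd': at 17 (via fail)  → match P4@[7:7]
pos 8 'd': at 17 (via fail)  → match P4@[8:8]
pos 9 'e': at 3 (via fail)
pos 10 'd': at 17 (via fail)  → match P4@[10:10]
pos 11 'c': at 12 (via fail)
pos 12 'b': at 13
pos 13 'd': at 14  → match P0@[12:13],P4@[13:13]
pos 14 'b': at 1 (via fail)
pos 15 'e': at 3 (via fail)
pos 16 'a': at 0 (via fail)
pos 17 'b': at 1
pos 18 'd': at 2  → match P0@[17:18],P4@[18:18]
pos 19 'e': at 3 (via fail)
pos 20 'b': at 4
pos 21 'b': at 9 (via fail)
pos 22 'a': at 10
pos 23 'c': at 11  → match P2@[20:23]
pos 24 'c': at 12 (via fail)
pos 25 'b': at 13
pos 26 'd': at 14  → match P0@[25:26],P4@[26:26]
pos 27 'a': at 15
pos 28 'a': at 16  → match P3@[24:28]
pos 29 'b': at 1 (via fail)
pos 30 'c': at 12 (via fail)
pos 31 'b': at 13
pos 32 'd': at 14  → match P0@[31:32],P4@[32:32]
pos 33 'a': at 15
pos 34 'a': at 16  → match P3@[30:34]
pos 35 'e': at 3 (via fail)
pos 36 'a': at 0 (via fail)
pos 37 'd': at 17  → match P4@[37:37]
pos 38 'e': at 3 (via fail)
pos 39 'c': at 12 (via fail)
pos 40 'b': at 13
pos 41 'b': at 9 (via fail)
pos 42 'a': at 10
pos 43 'c': at 11  → match P2@[40:43]
pos 44 'b': at 13 (via fail)
pos 45 'd': at 14  → match P0@[44:45],P4@[45:45]
pos 46 'e': at 3 (via fail)
pos 47 'c': at 12 (via fail)
pos 48 'b': at 13
pos 49 'd': at 14  → match P0@[48:49],P4@[49:49]
pos 50 'a': at 15
pos 51 'a': at 16  → match P3@[47:51]
pos 52 'e': at 3 (via fail)
pos 53 'b': at 4

All matches (sorted): [[0,4],[3,0],[3,4],[5,3],[7,4],[8,4],[10,4],[13,0],[13,4],[18,0],[18,4],[23,2],[26,0],[26,4],[28,3],[32,0],[32,4],[34,3],[37,4],[43,2],[45,0],[45,4],[49,0],[49,4],[51,3]]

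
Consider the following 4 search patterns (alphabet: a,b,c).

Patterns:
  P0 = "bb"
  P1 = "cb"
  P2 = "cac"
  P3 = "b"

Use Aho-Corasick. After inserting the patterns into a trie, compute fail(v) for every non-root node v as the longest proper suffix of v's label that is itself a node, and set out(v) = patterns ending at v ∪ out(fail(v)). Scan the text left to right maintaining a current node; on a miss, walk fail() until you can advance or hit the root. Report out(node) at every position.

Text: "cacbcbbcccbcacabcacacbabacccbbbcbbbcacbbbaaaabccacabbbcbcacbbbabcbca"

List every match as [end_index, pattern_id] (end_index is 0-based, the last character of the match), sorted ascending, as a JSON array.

Construct AC machine:
Trie (insert patterns):
  n0 'ε': b→1 c→3
  n1 'b': b→2  ←P3
  n2 'bb': ·  ←P0
  n3 'c': a→5 b→4
  n4 'cb': ·  ←P1
  n5 'ca': c→6
  n6 'cac': ·  ←P2

Failure links (BFS by depth):
  n1('b'): parent n0 fail=0; on 'b' 0 → fail=0;  out {3}∪∅={3}
  n3('c'): parent n0 fail=0; on 'c' 0 → fail=0;  out ∅∪∅=∅
  n2('bb'): parent n1 fail=0; on 'b' 0 → fail=1;  out {0}∪{3}={0,3}
  n4('cb'): parent n3 fail=0; on 'b' 0 → fail=1;  out {1}∪{3}={1,3}
  n5('ca'): parent n3 fail=0; on 'a' 0 → fail=0;  out ∅∪∅=∅
  n6('cac'): parent n5 fail=0; on 'c' 0 → fail=3;  out {2}∪∅={2}

Text stream:
i=0 'c': node 0→3
i=1 'a': node 3→5
i=2 'c': node 5→6  → match P2@[0:2]
i=3 'b': node 6→4 ·f  → match P1@[2:3],P3@[3:3]
i=4 'c': node 4→3 ·f
i=5 'b': node 3→4  → match P1@[4:5],P3@[5:5]
i=6 'b': node 4→2 ·f  → match P0@[5:6],P3@[6:6]
i=7 'c': node 2→3 ·f
i=8 'c': node 3→3 ·f
i=9 'c': node 3→3 ·f
i=10 'b': node 3→4  → match P1@[9:10],P3@[10:10]
i=11 'c': node 4→3 ·f
i=12 'a': node 3→5
i=13 'c': node 5→6  → match P2@[11:13]
i=14 'a': node 6→5 ·f
i=15 'b': node 5→1 ·f  → match P3@[15:15]
i=16 'c': node 1→3 ·f
i=17 'a': node 3→5
i=18 'c': node 5→6  → match P2@[16:18]
i=19 'a': node 6→5 ·f
i=20 'c': node 5→6  → match P2@[18:20]
i=21 'b': node 6→4 ·f  → match P1@[20:21],P3@[21:21]
i=22 'a': node 4→0 ·f
i=23 'b': node 0→1  → match P3@[23:23]
i=24 'a': node 1→0 ·f
i=25 'c': node 0→3
i=26 'c': node 3→3 ·f
i=27 'c': node 3→3 ·f
i=28 'b': node 3→4  → match P1@[27:28],P3@[28:28]
i=29 'b': node 4→2 ·f  → match P0@[28:29],P3@[29:29]
i=30 'b': node 2→2 ·f  → match P0@[29:30],P3@[30:30]
i=31 'c': node 2→3 ·f
i=32 'b': node 3→4  → match P1@[31:32],P3@[32:32]
i=33 'b': node 4→2 ·f  → match P0@[32:33],P3@[33:33]
i=34 'b': node 2→2 ·f  → match P0@[33:34],P3@[34:34]
i=35 'c': node 2→3 ·f
i=36 'a': node 3→5
i=37 'c': node 5→6  → match P2@[35:37]
i=38 'b': node 6→4 ·f  → match P1@[37:38],P3@[38:38]
i=39 'b': node 4→2 ·f  → match P0@[38:39],P3@[39:39]
i=40 'b': node 2→2 ·f  → match P0@[39:40],P3@[40:40]
i=41 'a': node 2→0 ·f
i=42 'a': node 0→0
i=43 'a': node 0→0
i=44 'a': node 0→0
i=45 'b': node 0→1  → match P3@[45:45]
i=46 'c': node 1→3 ·f
i=47 'c': node 3→3 ·f
i=48 'a': node 3→5
i=49 'c': node 5→6  → match P2@[47:49]
i=50 'a': node 6→5 ·f
i=51 'b': node 5→1 ·f  → match P3@[51:51]
i=52 'b': node 1→2  → match P0@[51:52],P3@[52:52]
i=53 'b': node 2→2 ·f  → match P0@[52:53],P3@[53:53]
i=54 'c': node 2→3 ·f
i=55 'b': node 3→4  → match P1@[54:55],P3@[55:55]
i=56 'c': node 4→3 ·f
i=57 'a': node 3→5
i=58 'c': node 5→6  → match P2@[56:58]
i=59 'b': node 6→4 ·f  → match P1@[58:59],P3@[59:59]
i=60 'b': node 4→2 ·f  → match P0@[59:60],P3@[60:60]
i=61 'b': node 2→2 ·f  → match P0@[60:61],P3@[61:61]
i=62 'a': node 2→0 ·f
i=63 'b': node 0→1  → match P3@[63:63]
i=64 'c': node 1→3 ·f
i=65 'b': node 3→4  → match P1@[64:65],P3@[65:65]
i=66 'c': node 4→3 ·f
i=67 'a': node 3→5

Result: [[2,2],[3,1],[3,3],[5,1],[5,3],[6,0],[6,3],[10,1],[10,3],[13,2],[15,3],[18,2],[20,2],[21,1],[21,3],[23,3],[28,1],[28,3],[29,0],[29,3],[30,0],[30,3],[32,1],[32,3],[33,0],[33,3],[34,0],[34,3],[37,2],[38,1],[38,3],[39,0],[39,3],[40,0],[40,3],[45,3],[49,2],[51,3],[52,0],[52,3],[53,0],[53,3],[55,1],[55,3],[58,2],[59,1],[59,3],[60,0],[60,3],[61,0],[61,3],[63,3],[65,1],[65,3]]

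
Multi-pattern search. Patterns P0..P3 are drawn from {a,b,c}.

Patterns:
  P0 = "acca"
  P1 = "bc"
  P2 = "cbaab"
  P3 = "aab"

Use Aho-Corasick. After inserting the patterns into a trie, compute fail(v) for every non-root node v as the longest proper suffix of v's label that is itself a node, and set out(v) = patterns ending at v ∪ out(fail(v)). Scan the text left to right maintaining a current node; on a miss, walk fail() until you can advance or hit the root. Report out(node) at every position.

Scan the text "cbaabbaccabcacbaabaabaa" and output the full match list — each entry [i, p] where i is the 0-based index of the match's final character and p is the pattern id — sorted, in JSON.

Construct AC machine:
Trie nodes:
  n0 'ε': a→1 b→5 c→7
  n1 'a': a→12 c→2
  n2 'ac': c→3
  n3 'acc': a→4
  n4 'acca': ·  [P0 ends]
  n5 'b': c→6
  n6 'bc': ·  [P1 ends]
  n7 'c': b→8
  n8 'cb': a→9
  n9 'cba': a→10
  n10 'cbaa': b→11
  n11 'cbaab': ·  [P2 ends]
  n12 'aa': b→13
  n13 'aab': ·  [P3 ends]

Failure links (BFS by depth):
  n1('a'): parent n0 fail=0; on 'a' 0 → fail=0;  out ∅∪∅=∅
  n5('b'): parent n0 fail=0; on 'b' 0 → fail=0;  out ∅∪∅=∅
  n7('c'): parent n0 fail=0; on 'c' 0 → fail=0;  out ∅∪∅=∅
  n2('ac'): parent n1 fail=0; on 'c' 0 → fail=7;  out ∅∪∅=∅
  n6('bc'): parent n5 fail=0; on 'c' 0 → fail=7;  out {1}∪∅={1}
  n8('cb'): parent n7 fail=0; on 'b' 0 → fail=5;  out ∅∪∅=∅
  n12('aa'): parent n1 fail=0; on 'a' 0 → fail=1;  out ∅∪∅=∅
  n3('acc'): parent n2 fail=7; on 'c' 7→0 → fail=7;  out ∅∪∅=∅
  n9('cba'): parent n8 fail=5; on 'a' 5→0 → fail=1;  out ∅∪∅=∅
  n13('aab'): parent n12 fail=1; on 'b' 1→0 → fail=5;  out {3}∪∅={3}
  n4('acca'): parent n3 fail=7; on 'a' 7→0 → fail=1;  out {0}∪∅={0}
  n10('cbaa'): parent n9 fail=1; on 'a' 1 → fail=12;  out ∅∪∅=∅
  n11('cbaab'): parent n10 fail=12; on 'b' 12 → fail=13;  out {2}∪{3}={2,3}

Text stream:
i=0 'c': node 0→7
i=1 'b': node 7→8
i=2 'a': node 8→9
i=3 'a': node 9→10
i=4 'b': node 10→11  → match P2@[0:4],P3@[2:4]
i=5 'b': node 11→5 (fail-walked)
i=6 'a': node 5→1 (fail-walked)
i=7 'c': node 1→2
i=8 'c': node 2→3
i=9 'a': node 3→4  → match P0@[6:9]
i=10 'b': node 4→5 (fail-walked)
i=11 'c': node 5→6  → match P1@[10:11]
i=12 'a': node 6→1 (fail-walked)
i=13 'c': node 1→2
i=14 'b': node 2→8 (fail-walked)
i=15 'a': node 8→9
i=16 'a': node 9→10
i=17 'b': node 10→11  → match P2@[13:17],P3@[15:17]
i=18 'a': node 11→1 (fail-walked)
i=19 'a': node 1→12
i=20 'b': node 12→13  → match P3@[18:20]
i=21 'a': node 13→1 (fail-walked)
i=22 'a': node 1→12

Result: [[4,2],[4,3],[9,0],[11,1],[17,2],[17,3],[20,3]]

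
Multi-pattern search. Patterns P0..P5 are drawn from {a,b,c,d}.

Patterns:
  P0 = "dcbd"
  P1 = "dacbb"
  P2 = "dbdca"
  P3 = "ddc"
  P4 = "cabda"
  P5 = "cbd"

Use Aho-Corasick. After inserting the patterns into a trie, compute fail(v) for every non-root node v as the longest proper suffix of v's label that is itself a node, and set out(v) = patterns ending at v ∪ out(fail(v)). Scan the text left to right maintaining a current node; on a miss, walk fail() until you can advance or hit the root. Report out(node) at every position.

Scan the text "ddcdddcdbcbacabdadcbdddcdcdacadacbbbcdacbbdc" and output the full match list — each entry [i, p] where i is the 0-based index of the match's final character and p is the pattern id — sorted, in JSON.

Build automaton:
Trie (insert patterns):
  0='ε' goto c→15 d→1
  1='d' goto a→5 b→9 c→2 d→13
  2='dc' goto b→3
  3='dcb' goto d→4
  4='dcbd' goto ·  ←P0
  5='da' goto c→6
  6='dac' goto b→7
  7='dacb' goto b→8
  8='dacbb' goto ·  ←P1
  9='db' goto d→10
  10='dbd' goto c→11
  11='dbdc' goto a→12
  12='dbdca' goto ·  ←P2
  13='dd' goto c→14
  14='ddc' goto ·  ←P3
  15='c' goto a→16 b→20
  16='ca' goto b→17
  17='cab' goto d→18
  18='cabd' goto a→19
  19='cabda' goto ·  ←P4
  20='cb' goto d→21
  21='cbd' goto ·  ←P5

Failure links (BFS by depth):
  fail(1) 'd': from fail(0)=0 chase 'd': 0 ⇒ 0;  out=∅∪out(0)=∅
  fail(15) 'c': from fail(0)=0 chase 'c': 0 ⇒ 0;  out=∅∪out(0)=∅
  fail(2) 'dc': from fail(1)=0 chase 'c': 0 ⇒ 15;  out=∅∪out(15)=∅
  fail(5) 'da': from fail(1)=0 chase 'a': 0 ⇒ 0;  out=∅∪out(0)=∅
  fail(9) 'db': from fail(1)=0 chase 'b': 0 ⇒ 0;  out=∅∪out(0)=∅
  fail(13) 'dd': from fail(1)=0 chase 'd': 0 ⇒ 1;  out=∅∪out(1)=∅
  fail(16) 'ca': from fail(15)=0 chase 'a': 0 ⇒ 0;  out=∅∪out(0)=∅
  fail(20) 'cb': from fail(15)=0 chase 'b': 0 ⇒ 0;  out=∅∪out(0)=∅
  fail(3) 'dcb': from fail(2)=15 chase 'b': 15 ⇒ 20;  out=∅∪out(20)=∅
  fail(6) 'dac': from fail(5)=0 chase 'c': 0 ⇒ 15;  out=∅∪out(15)=∅
  fail(10) 'dbd': from fail(9)=0 chase 'd': 0 ⇒ 1;  out=∅∪out(1)=∅
  fail(14) 'ddc': from fail(13)=1 chase 'c': 1 ⇒ 2;  out={3}∪out(2)={3}
  fail(17) 'cab': from fail(16)=0 chase 'b': 0 ⇒ 0;  out=∅∪out(0)=∅
  fail(21) 'cbd': from fail(20)=0 chase 'd': 0 ⇒ 1;  out={5}∪out(1)={5}
  fail(4) 'dcbd': from fail(3)=20 chase 'd': 20 ⇒ 21;  out={0}∪out(21)={0,5}
  fail(7) 'dacb': from fail(6)=15 chase 'b': 15 ⇒ 20;  out=∅∪out(20)=∅
  fail(11) 'dbdc': from fail(10)=1 chase 'c': 1 ⇒ 2;  out=∅∪out(2)=∅
  fail(18) 'cabd': from fail(17)=0 chase 'd': 0 ⇒ 1;  out=∅∪out(1)=∅
  fail(8) 'dacbb': from fail(7)=20 chase 'b': 20→0 ⇒ 0;  out={1}∪out(0)={1}
  fail(12) 'dbdca': from fail(11)=2 chase 'a': 2→15 ⇒ 16;  out={2}∪out(16)={2}
  fail(19) 'cabda': from fail(18)=1 chase 'a': 1 ⇒ 5;  out={4}∪out(5)={4}

Scan:
i=0 'd': node 0→1
i=1 'd': node 1→13
i=2 'c': node 13→14  ** P3@[0:2]
i=3 'd': node 14→1 (via fail)
i=4 'd': node 1→13
i=5 'd': node 13→13 (via fail)
i=6 'c': node 13→14  ** P3@[4:6]
i=7 'd': node 14→1 (via fail)
i=8 'b': node 1→9
i=9 'c': node 9→15 (via fail)
i=10 'b': node 15→20
i=11 'a': node 20→0 (via fail)
i=12 'c': node 0→15
i=13 'a': node 15→16
i=14 'b': node 16→17
i=15 'd': node 17→18
i=16 'a': node 18→19  ** P4@[12:16]
i=17 'd': node 19→1 (via fail)
i=18 'c': node 1→2
i=19 'b': node 2→3
i=20 'd': node 3→4  ** P0@[17:20],P5@[18:20]
i=21 'd': node 4→13 (via fail)
i=22 'd': node 13→13 (via fail)
i=23 'c': node 13→14  ** P3@[21:23]
i=24 'd': node 14→1 (via fail)
i=25 'c': node 1→2
i=26 'd': node 2→1 (via fail)
i=27 'a': node 1→5
i=28 'c': node 5→6
i=29 'a': node 6→16 (via fail)
i=30 'd': node 16→1 (via fail)
i=31 'a': node 1→5
i=32 'c': node 5→6
i=33 'b': node 6→7
i=34 'b': node 7→8  ** P1@[30:34]
i=35 'b': node 8→0 (via fail)
i=36 'c': node 0→15
i=37 'd': node 15→1 (via fail)
i=38 'a': node 1→5
i=39 'c': node 5→6
i=40 'b': node 6→7
i=41 'b': node 7→8  ** P1@[37:41]
i=42 'd': node 8→1 (via fail)
i=43 'c': node 1→2

All matches (sorted): [[2,3],[6,3],[16,4],[20,0],[20,5],[23,3],[34,1],[41,1]]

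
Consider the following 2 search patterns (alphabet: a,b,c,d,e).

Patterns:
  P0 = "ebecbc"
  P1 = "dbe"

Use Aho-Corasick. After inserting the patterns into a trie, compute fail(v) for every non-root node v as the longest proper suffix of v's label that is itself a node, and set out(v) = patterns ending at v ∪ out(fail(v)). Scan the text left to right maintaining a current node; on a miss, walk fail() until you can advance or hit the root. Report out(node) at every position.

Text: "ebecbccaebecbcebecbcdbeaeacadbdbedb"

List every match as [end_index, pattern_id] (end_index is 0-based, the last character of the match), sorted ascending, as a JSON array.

Construct AC machine:
Trie nodes:
  0='ε' goto d→7 e→1
  1='e' goto b→2
  2='eb' goto e→3
  3='ebe' goto c→4
  4='ebec' goto b→5
  5='ebecb' goto c→6
  6='ebecbc' goto ·  ←P0
  7='d' goto b→8
  8='db' goto e→9
  9='dbe' goto ·  ←P1

BFS fail/out derivation:
  fail(1) 'e': from fail(0)=0 chase 'e': 0 ⇒ 0;  out=∅∪out(0)=∅
  fail(7) 'd': from fail(0)=0 chase 'd': 0 ⇒ 0;  out=∅∪out(0)=∅
  fail(2) 'eb': from fail(1)=0 chase 'b': 0 ⇒ 0;  out=∅∪out(0)=∅
  fail(8) 'db': from fail(7)=0 chase 'b': 0 ⇒ 0;  out=∅∪out(0)=∅
  fail(3) 'ebe': from fail(2)=0 chase 'e': 0 ⇒ 1;  out=∅∪out(1)=∅
  fail(9) 'dbe': from fail(8)=0 chase 'e': 0 ⇒ 1;  out={1}∪out(1)={1}
  fail(4) 'ebec': from fail(3)=1 chase 'c': 1→0 ⇒ 0;  out=∅∪out(0)=∅
  fail(5) 'ebecb': from fail(4)=0 chase 'b': 0 ⇒ 0;  out=∅∪out(0)=∅
  fail(6) 'ebecbc': from fail(5)=0 chase 'c': 0 ⇒ 0;  out={0}∪out(0)={0}

Scan:
[0] read 'e'  n0⇒n1
[1] read 'b'  n1⇒n2
[2] read 'e'  n2⇒n3
[3] read 'c'  n3⇒n4
[4] read 'b'  n4⇒n5
[5] read 'c'  n5⇒n6  → match P0@[0:5]
[6] read 'c'  n6⇒n0 ·f
[7] read 'a'  n0⇒n0
[8] read 'e'  n0⇒n1
[9] read 'b'  n1⇒n2
[10] read 'e'  n2⇒n3
[11] read 'c'  n3⇒n4
[12] read 'b'  n4⇒n5
[13] read 'c'  n5⇒n6  → match P0@[8:13]
[14] read 'e'  n6⇒n1 ·f
[15] read 'b'  n1⇒n2
[16] read 'e'  n2⇒n3
[17] read 'c'  n3⇒n4
[18] read 'b'  n4⇒n5
[19] read 'c'  n5⇒n6  → match P0@[14:19]
[20] read 'd'  n6⇒n7 ·f
[21] read 'b'  n7⇒n8
[22] read 'e'  n8⇒n9  → match P1@[20:22]
[23] read 'a'  n9⇒n0 ·f
[24] read 'e'  n0⇒n1
[25] read 'a'  n1⇒n0 ·f
[26] read 'c'  n0⇒n0
[27] read 'a'  n0⇒n0
[28] read 'd'  n0⇒n7
[29] read 'b'  n7⇒n8
[30] read 'd'  n8⇒n7 ·f
[31] read 'b'  n7⇒n8
[32] read 'e'  n8⇒n9  → match P1@[30:32]
[33] read 'd'  n9⇒n7 ·f
[34] read 'b'  n7⇒n8

Result: [[5,0],[13,0],[19,0],[22,1],[32,1]]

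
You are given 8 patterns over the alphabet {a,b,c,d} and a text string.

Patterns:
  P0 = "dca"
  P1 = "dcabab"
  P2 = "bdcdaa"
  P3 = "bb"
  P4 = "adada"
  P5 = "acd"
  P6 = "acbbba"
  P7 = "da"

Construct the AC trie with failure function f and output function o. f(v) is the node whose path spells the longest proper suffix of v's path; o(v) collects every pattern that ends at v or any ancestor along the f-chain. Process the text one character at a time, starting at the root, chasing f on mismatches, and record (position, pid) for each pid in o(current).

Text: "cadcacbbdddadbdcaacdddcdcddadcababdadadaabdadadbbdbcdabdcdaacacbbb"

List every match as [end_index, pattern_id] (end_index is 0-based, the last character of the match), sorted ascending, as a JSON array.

Build:
Trie (insert patterns):
  0='ε' goto a→14 b→7 d→1
  1='d' goto a→25 c→2
  2='dc' goto a→3
  3='dca' goto b→4  [P0 ends]
  4='dcab' goto a→5
  5='dcaba' goto b→6
  6='dcabab' goto ·  [P1 ends]
  7='b' goto b→13 d→8
  8='bd' goto c→9
  9='bdc' goto d→10
  10='bdcd' goto a→11
  11='bdcda' goto a→12
  12='bdcdaa' goto ·  [P2 ends]
  13='bb' goto ·  [P3 ends]
  14='a' goto c→19 d→15
  15='ad' goto a→16
  16='ada' goto d→17
  17='adad' goto a→18
  18='adada' goto ·  [P4 ends]
  19='ac' goto b→21 d→20
  20='acd' goto ·  [P5 ends]
  21='acb' goto b→22
  22='acbb' goto b→23
  23='acbbb' goto a→24
  24='acbbba' goto ·  [P6 ends]
  25='da' goto ·  [P7 ends]

BFS fail/out derivation:
  n1('d'): parent n0 fail=0; on 'd' 0 → fail=0;  out ∅∪∅=∅
  n7('b'): parent n0 fail=0; on 'b' 0 → fail=0;  out ∅∪∅=∅
  n14('a'): parent n0 fail=0; on 'a' 0 → fail=0;  out ∅∪∅=∅
  n2('dc'): parent n1 fail=0; on 'c' 0 → fail=0;  out ∅∪∅=∅
  n8('bd'): parent n7 fail=0; on 'd' 0 → fail=1;  out ∅∪∅=∅
  n13('bb'): parent n7 fail=0; on 'b' 0 → fail=7;  out {3}∪∅={3}
  n15('ad'): parent n14 fail=0; on 'd' 0 → fail=1;  out ∅∪∅=∅
  n19('ac'): parent n14 fail=0; on 'c' 0 → fail=0;  out ∅∪∅=∅
  n25('da'): parent n1 fail=0; on 'a' 0 → fail=14;  out {7}∪∅={7}
  n3('dca'): parent n2 fail=0; on 'a' 0 → fail=14;  out {0}∪∅={0}
  n9('bdc'): parent n8 fail=1; on 'c' 1 → fail=2;  out ∅∪∅=∅
  n16('ada'): parent n15 fail=1; on 'a' 1 → fail=25;  out ∅∪{7}={7}
  n20('acd'): parent n19 fail=0; on 'd' 0 → fail=1;  out {5}∪∅={5}
  n21('acb'): parent n19 fail=0; on 'b' 0 → fail=7;  out ∅∪∅=∅
  n4('dcab'): parent n3 fail=14; on 'b' 14→0 → fail=7;  out ∅∪∅=∅
  n10('bdcd'): parent n9 fail=2; on 'd' 2→0 → fail=1;  out ∅∪∅=∅
  n17('adad'): parent n16 fail=25; on 'd' 25→14 → fail=15;  out ∅∪∅=∅
  n22('acbb'): parent n21 fail=7; on 'b' 7 → fail=13;  out ∅∪{3}={3}
  n5('dcaba'): parent n4 fail=7; on 'a' 7→0 → fail=14;  out ∅∪∅=∅
  n11('bdcda'): parent n10 fail=1; on 'a' 1 → fail=25;  out ∅∪{7}={7}
  n18('adada'): parent n17 fail=15; on 'a' 15 → fail=16;  out {4}∪{7}={4,7}
  n23('acbbb'): parent n22 fail=13; on 'b' 13→7 → fail=13;  out ∅∪{3}={3}
  n6('dcabab'): parent n5 fail=14; on 'b' 14→0 → fail=7;  out {1}∪∅={1}
  n12('bdcdaa'): parent n11 fail=25; on 'a' 25→14→0 → fail=14;  out {2}∪∅={2}
  n24('acbbba'): parent n23 fail=13; on 'a' 13→7→0 → fail=14;  out {6}∪∅={6}

Text stream:
pos 0 'c': at 0
pos 1 'a': at 14
pos 2 'd': at 15
pos 3 'c': at 2 (via fail)
pos 4 'a': at 3  emit P0@[2:4]
pos 5 'c': at 19 (via fail)
pos 6 'b': at 21
pos 7 'b': at 22  emit P3@[6:7]
pos 8 'd': at 8 (via fail)
pos 9 'd': at 1 (via fail)
pos 10 'd': at 1 (via fail)
pos 11 'a': at 25  emit P7@[10:11]
pos 12 'd': at 15 (via fail)
pos 13 'b': at 7 (via fail)
pos 14 'd': at 8
pos 15 'c': at 9
pos 16 'a': at 3 (via fail)  emit P0@[14:16]
pos 17 'a': at 14 (via fail)
pos 18 'c': at 19
pos 19 'd': at 20  emit P5@[17:19]
pos 20 'd': at 1 (via fail)
pos 21 'd': at 1 (via fail)
pos 22 'c': at 2
pos 23 'd': at 1 (via fail)
pos 24 'c': at 2
pos 25 'd': at 1 (via fail)
pos 26 'd': at 1 (via fail)
pos 27 'a': at 25  emit P7@[26:27]
pos 28 'd': at 15 (via fail)
pos 29 'c': at 2 (via fail)
pos 30 'a': at 3  emit P0@[28:30]
pos 31 'b': at 4
pos 32 'a': at 5
pos 33 'b': at 6  emit P1@[28:33]
pos 34 'd': at 8 (via fail)
pos 35 'a': at 25 (via fail)  emit P7@[34:35]
pos 36 'd': at 15 (via fail)
pos 37 'a': at 16  emit P7@[36:37]
pos 38 'd': at 17
pos 39 'a': at 18  emit P4@[35:39],P7@[38:39]
pos 40 'a': at 14 (via fail)
pos 41 'b': at 7 (via fail)
pos 42 'd': at 8
pos 43 'a': at 25 (via fail)  emit P7@[42:43]
pos 44 'd': at 15 (via fail)
pos 45 'a': at 16  emit P7@[44:45]
pos 46 'd': at 17
pos 47 'b': at 7 (via fail)
pos 48 'b': at 13  emit P3@[47:48]
pos 49 'd': at 8 (via fail)
pos 50 'b': at 7 (via fail)
pos 51 'c': at 0 (via fail)
pos 52 'd': at 1
pos 53 'a': at 25  emit P7@[52:53]
pos 54 'b': at 7 (via fail)
pos 55 'd': at 8
pos 56 'c': at 9
pos 57 'd': at 10
pos 58 'a': at 11  emit P7@[57:58]
pos 59 'a': at 12  emit P2@[54:59]
pos 60 'c': at 19 (via fail)
pos 61 'a': at 14 (via fail)
pos 62 'c': at 19
pos 63 'b': at 21
pos 64 'b': at 22  emit P3@[63:64]
pos 65 'b': at 23  emit P3@[64:65]

Matches: [[4,0],[7,3],[11,7],[16,0],[19,5],[27,7],[30,0],[33,1],[35,7],[37,7],[39,4],[39,7],[43,7],[45,7],[48,3],[53,7],[58,7],[59,2],[64,3],[65,3]]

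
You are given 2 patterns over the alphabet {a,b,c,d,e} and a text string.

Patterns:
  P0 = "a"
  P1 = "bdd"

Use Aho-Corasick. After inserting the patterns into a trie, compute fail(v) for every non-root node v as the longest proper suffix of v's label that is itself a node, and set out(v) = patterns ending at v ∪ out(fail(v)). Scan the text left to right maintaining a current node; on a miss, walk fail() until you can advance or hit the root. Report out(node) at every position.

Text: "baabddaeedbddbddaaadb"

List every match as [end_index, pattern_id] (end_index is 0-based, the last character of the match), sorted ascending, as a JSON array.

Build automaton:
Trie (insert patterns):
  0='ε' goto a→1 b→2
  1='a' goto ·  ←P0
  2='b' goto d→3
  3='bd' goto d→4
  4='bdd' goto ·  ←P1

Failure links (BFS by depth):
  n1('a'): parent n0 fail=0; on 'a' 0 → fail=0;  out {0}∪∅={0}
  n2('b'): parent n0 fail=0; on 'b' 0 → fail=0;  out ∅∪∅=∅
  n3('bd'): parent n2 fail=0; on 'd' 0 → fail=0;  out ∅∪∅=∅
  n4('bdd'): parent n3 fail=0; on 'd' 0 → fail=0;  out {1}∪∅={1}

Run:
[0] read 'b'  n0⇒n2
[1] read 'a'  n2⇒n1 (via fail)  emit P0@[1:1]
[2] read 'a'  n1⇒n1 (via fail)  emit P0@[2:2]
[3] read 'b'  n1⇒n2 (via fail)
[4] read 'd'  n2⇒n3
[5] read 'd'  n3⇒n4  emit P1@[3:5]
[6] read 'a'  n4⇒n1 (via fail)  emit P0@[6:6]
[7] read 'e'  n1⇒n0 (via fail)
[8] read 'e'  n0⇒n0
[9] read 'd'  n0⇒n0
[10] read 'b'  n0⇒n2
[11] read 'd'  n2⇒n3
[12] read 'd'  n3⇒n4  emit P1@[10:12]
[13] read 'b'  n4⇒n2 (via fail)
[14] read 'd'  n2⇒n3
[15] read 'd'  n3⇒n4  emit P1@[13:15]
[16] read 'a'  n4⇒n1 (via fail)  emit P0@[16:16]
[17] read 'a'  n1⇒n1 (via fail)  emit P0@[17:17]
[18] read 'a'  n1⇒n1 (via fail)  emit P0@[18:18]
[19] read 'd'  n1⇒n0 (via fail)
[20] read 'b'  n0⇒n2

Result: [[1,0],[2,0],[5,1],[6,0],[12,1],[15,1],[16,0],[17,0],[18,0]]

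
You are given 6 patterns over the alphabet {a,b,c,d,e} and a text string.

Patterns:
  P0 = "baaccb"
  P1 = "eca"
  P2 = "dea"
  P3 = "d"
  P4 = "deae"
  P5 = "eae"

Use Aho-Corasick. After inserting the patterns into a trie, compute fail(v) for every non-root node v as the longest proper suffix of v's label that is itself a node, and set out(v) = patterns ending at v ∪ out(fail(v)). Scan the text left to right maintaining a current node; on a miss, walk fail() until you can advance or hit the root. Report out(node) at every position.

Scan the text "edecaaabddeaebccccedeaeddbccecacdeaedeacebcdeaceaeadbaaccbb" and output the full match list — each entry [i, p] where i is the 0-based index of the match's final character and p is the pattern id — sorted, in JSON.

Build automaton:
Trie (insert patterns):
  0='ε' goto b→1 d→10 e→7
  1='b' goto a→2
  2='ba' goto a→3
  3='baa' goto c→4
  4='baac' goto c→5
  5='baacc' goto b→6
  6='baaccb' goto ·  [P0 ends]
  7='e' goto a→14 c→8
  8='ec' goto a→9
  9='eca' goto ·  [P1 ends]
  10='d' goto e→11  [P3 ends]
  11='de' goto a→12
  12='dea' goto e→13  [P2 ends]
  13='deae' goto ·  [P4 ends]
  14='ea' goto e→15
  15='eae' goto ·  [P5 ends]

BFS fail/out derivation:
  fail(1) 'b': from fail(0)=0 chase 'b': 0 ⇒ 0;  out=∅∪out(0)=∅
  fail(7) 'e': from fail(0)=0 chase 'e': 0 ⇒ 0;  out=∅∪out(0)=∅
  fail(10) 'd': from fail(0)=0 chase 'd': 0 ⇒ 0;  out={3}∪out(0)={3}
  fail(2) 'ba': from fail(1)=0 chase 'a': 0 ⇒ 0;  out=∅∪out(0)=∅
  fail(8) 'ec': from fail(7)=0 chase 'c': 0 ⇒ 0;  out=∅∪out(0)=∅
  fail(11) 'de': from fail(10)=0 chase 'e': 0 ⇒ 7;  out=∅∪out(7)=∅
  fail(14) 'ea': from fail(7)=0 chase 'a': 0 ⇒ 0;  out=∅∪out(0)=∅
  fail(3) 'baa': from fail(2)=0 chase 'a': 0 ⇒ 0;  out=∅∪out(0)=∅
  fail(9) 'eca': from fail(8)=0 chase 'a': 0 ⇒ 0;  out={1}∪out(0)={1}
  fail(12) 'dea': from fail(11)=7 chase 'a': 7 ⇒ 14;  out={2}∪out(14)={2}
  fail(15) 'eae': from fail(14)=0 chase 'e': 0 ⇒ 7;  out={5}∪out(7)={5}
  fail(4) 'baac': from fail(3)=0 chase 'c': 0 ⇒ 0;  out=∅∪out(0)=∅
  fail(13) 'deae': from fail(12)=14 chase 'e': 14 ⇒ 15;  out={4}∪out(15)={4,5}
  fail(5) 'baacc': from fail(4)=0 chase 'c': 0 ⇒ 0;  out=∅∪out(0)=∅
  fail(6) 'baaccb': from fail(5)=0 chase 'b': 0 ⇒ 1;  out={0}∪out(1)={0}

Text stream:
i=0 'e': node 0→7
i=1 'd': node 7→10 ·f  → match P3@[1:1]
i=2 'e': node 10→11
i=3 'c': node 11→8 ·f
i=4 'a': node 8→9  → match P1@[2:4]
i=5 'a': node 9→0 ·f
i=6 'a': node 0→0
i=7 'b': node 0→1
i=8 'd': node 1→10 ·f  → match P3@[8:8]
i=9 'd': node 10→10 ·f  → match P3@[9:9]
i=10 'e': node 10→11
i=11 'a': node 11→12  → match P2@[9:11]
i=12 'e': node 12→13  → match P4@[9:12],P5@[10:12]
i=13 'b': node 13→1 ·f
i=14 'c': node 1→0 ·f
i=15 'c': node 0→0
i=16 'c': node 0→0
i=17 'c': node 0→0
i=18 'e': node 0→7
i=19 'd': node 7→10 ·f  → match P3@[19:19]
i=20 'e': node 10→11
i=21 'a': node 11→12  → match P2@[19:21]
i=22 'e': node 12→13  → match P4@[19:22],P5@[20:22]
i=23 'd': node 13→10 ·f  → match P3@[23:23]
i=24 'd': node 10→10 ·f  → match P3@[24:24]
i=25 'b': node 10→1 ·f
i=26 'c': node 1→0 ·f
i=27 'c': node 0→0
i=28 'e': node 0→7
i=29 'c': node 7→8
i=30 'a': node 8→9  → match P1@[28:30]
i=31 'c': node 9→0 ·f
i=32 'd': node 0→10  → match P3@[32:32]
i=33 'e': node 10→11
i=34 'a': node 11→12  → match P2@[32:34]
i=35 'e': node 12→13  → match P4@[32:35],P5@[33:35]
i=36 'd': node 13→10 ·f  → match P3@[36:36]
i=37 'e': node 10→11
i=38 'a': node 11→12  → match P2@[36:38]
i=39 'c': node 12→0 ·f
i=40 'e': node 0→7
i=41 'b': node 7→1 ·f
i=42 'c': node 1→0 ·f
i=43 'd': node 0→10  → match P3@[43:43]
i=44 'e': node 10→11
i=45 'a': node 11→12  → match P2@[43:45]
i=46 'c': node 12→0 ·f
i=47 'e': node 0→7
i=48 'a': node 7→14
i=49 'e': node 14→15  → match P5@[47:49]
i=50 'a': node 15→14 ·f
i=51 'd': node 14→10 ·f  → match P3@[51:51]
i=52 'b': node 10→1 ·f
i=53 'a': node 1→2
i=54 'a': node 2→3
i=55 'c': node 3→4
i=56 'c': node 4→5
i=57 'b': node 5→6  → match P0@[52:57]
i=58 'b': node 6→1 ·f

Matches: [[1,3],[4,1],[8,3],[9,3],[11,2],[12,4],[12,5],[19,3],[21,2],[22,4],[22,5],[23,3],[24,3],[30,1],[32,3],[34,2],[35,4],[35,5],[36,3],[38,2],[43,3],[45,2],[49,5],[51,3],[57,0]]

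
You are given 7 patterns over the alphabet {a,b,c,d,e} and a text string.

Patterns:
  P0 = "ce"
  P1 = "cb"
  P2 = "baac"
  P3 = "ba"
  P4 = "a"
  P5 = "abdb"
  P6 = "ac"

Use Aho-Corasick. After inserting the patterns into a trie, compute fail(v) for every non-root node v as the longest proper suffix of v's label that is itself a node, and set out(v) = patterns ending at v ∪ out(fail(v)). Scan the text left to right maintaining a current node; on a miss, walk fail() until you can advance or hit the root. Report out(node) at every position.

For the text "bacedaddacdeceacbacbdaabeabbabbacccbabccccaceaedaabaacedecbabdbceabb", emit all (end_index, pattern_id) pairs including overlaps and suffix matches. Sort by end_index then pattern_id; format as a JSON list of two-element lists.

Construct AC machine:
Trie (insert patterns):
  n0 'ε': a→8 b→4 c→1
  n1 'c': b→3 e→2
  n2 'ce': ·  ←P0
  n3 'cb': ·  ←P1
  n4 'b': a→5
  n5 'ba': a→6  ←P3
  n6 'baa': c→7
  n7 'baac': ·  ←P2
  n8 'a': b→9 c→12  ←P4
  n9 'ab': d→10
  n10 'abd': b→11
  n11 'abdb': ·  ←P5
  n12 'ac': ·  ←P6

Failure links (BFS by depth):
  n1('c'): parent n0 fail=0; on 'c' 0 → fail=0;  out ∅∪∅=∅
  n4('b'): parent n0 fail=0; on 'b' 0 → fail=0;  out ∅∪∅=∅
  n8('a'): parent n0 fail=0; on 'a' 0 → fail=0;  out {4}∪∅={4}
  n2('ce'): parent n1 fail=0; on 'e' 0 → fail=0;  out {0}∪∅={0}
  n3('cb'): parent n1 fail=0; on 'b' 0 → fail=4;  out {1}∪∅={1}
  n5('ba'): parent n4 fail=0; on 'a' 0 → fail=8;  out {3}∪{4}={3,4}
  n9('ab'): parent n8 fail=0; on 'b' 0 → fail=4;  out ∅∪∅=∅
  n12('ac'): parent n8 fail=0; on 'c' 0 → fail=1;  out {6}∪∅={6}
  n6('baa'): parent n5 fail=8; on 'a' 8→0 → fail=8;  out ∅∪{4}={4}
  n10('abd'): parent n9 fail=4; on 'd' 4→0 → fail=0;  out ∅∪∅=∅
  n7('baac'): parent n6 fail=8; on 'c' 8 → fail=12;  out {2}∪{6}={2,6}
  n11('abdb'): parent n10 fail=0; on 'b' 0 → fail=4;  out {5}∪∅={5}

Text stream:
[0] read 'b'  n0⇒n4
[1] read 'a'  n4⇒n5  ** P3@[0:1],P4@[1:1]
[2] read 'c'  n5⇒n12 (via fail)  ** P6@[1:2]
[3] read 'e'  n12⇒n2 (via fail)  ** P0@[2:3]
[4] read 'd'  n2⇒n0 (via fail)
[5] read 'a'  n0⇒n8  ** P4@[5:5]
[6] read 'd'  n8⇒n0 (via fail)
[7] read 'd'  n0⇒n0
[8] read 'a'  n0⇒n8  ** P4@[8:8]
[9] read 'c'  n8⇒n12  ** P6@[8:9]
[10] read 'd'  n12⇒n0 (via fail)
[11] read 'e'  n0⇒n0
[12] read 'c'  n0⇒n1
[13] read 'e'  n1⇒n2  ** P0@[12:13]
[14] read 'a'  n2⇒n8 (via fail)  ** P4@[14:14]
[15] read 'c'  n8⇒n12  ** P6@[14:15]
[16] read 'b'  n12⇒n3 (via fail)  ** P1@[15:16]
[17] read 'a'  n3⇒n5 (via fail)  ** P3@[16:17],P4@[17:17]
[18] read 'c'  n5⇒n12 (via fail)  ** P6@[17:18]
[19] read 'b'  n12⇒n3 (via fail)  ** P1@[18:19]
[20] read 'd'  n3⇒n0 (via fail)
[21] read 'a'  n0⇒n8  ** P4@[21:21]
[22] read 'a'  n8⇒n8 (via fail)  ** P4@[22:22]
[23] read 'b'  n8⇒n9
[24] read 'e'  n9⇒n0 (via fail)
[25] read 'a'  n0⇒n8  ** P4@[25:25]
[26] read 'b'  n8⇒n9
[27] read 'b'  n9⇒n4 (via fail)
[28] read 'a'  n4⇒n5  ** P3@[27:28],P4@[28:28]
[29] read 'b'  n5⇒n9 (via fail)
[30] read 'b'  n9⇒n4 (via fail)
[31] read 'a'  n4⇒n5  ** P3@[30:31],P4@[31:31]
[32] read 'c'  n5⇒n12 (via fail)  ** P6@[31:32]
[33] read 'c'  n12⇒n1 (via fail)
[34] read 'c'  n1⇒n1 (via fail)
[35] read 'b'  n1⇒n3  ** P1@[34:35]
[36] read 'a'  n3⇒n5 (via fail)  ** P3@[35:36],P4@[36:36]
[37] read 'b'  n5⇒n9 (via fail)
[38] read 'c'  n9⇒n1 (via fail)
[39] read 'c'  n1⇒n1 (via fail)
[40] read 'c'  n1⇒n1 (via fail)
[41] read 'c'  n1⇒n1 (via fail)
[42] read 'a'  n1⇒n8 (via fail)  ** P4@[42:42]
[43] read 'c'  n8⇒n12  ** P6@[42:43]
[44] read 'e'  n12⇒n2 (via fail)  ** P0@[43:44]
[45] read 'a'  n2⇒n8 (via fail)  ** P4@[45:45]
[46] read 'e'  n8⇒n0 (via fail)
[47] read 'd'  n0⇒n0
[48] read 'a'  n0⇒n8  ** P4@[48:48]
[49] read 'a'  n8⇒n8 (via fail)  ** P4@[49:49]
[50] read 'b'  n8⇒n9
[51] read 'a'  n9⇒n5 (via fail)  ** P3@[50:51],P4@[51:51]
[52] read 'a'  n5⇒n6  ** P4@[52:52]
[53] read 'c'  n6⇒n7  ** P2@[50:53],P6@[52:53]
[54] read 'e'  n7⇒n2 (via fail)  ** P0@[53:54]
[55] read 'd'  n2⇒n0 (via fail)
[56] read 'e'  n0⇒n0
[57] read 'c'  n0⇒n1
[58] read 'b'  n1⇒n3  ** P1@[57:58]
[59] read 'a'  n3⇒n5 (via fail)  ** P3@[58:59],P4@[59:59]
[60] read 'b'  n5⇒n9 (via fail)
[61] read 'd'  n9⇒n10
[62] read 'b'  n10⇒n11  ** P5@[59:62]
[63] read 'c'  n11⇒n1 (via fail)
[64] read 'e'  n1⇒n2  ** P0@[63:64]
[65] read 'a'  n2⇒n8 (via fail)  ** P4@[65:65]
[66] read 'b'  n8⇒n9
[67] read 'b'  n9⇒n4 (via fail)

All matches (sorted): [[1,3],[1,4],[2,6],[3,0],[5,4],[8,4],[9,6],[13,0],[14,4],[15,6],[16,1],[17,3],[17,4],[18,6],[19,1],[21,4],[22,4],[25,4],[28,3],[28,4],[31,3],[31,4],[32,6],[35,1],[36,3],[36,4],[42,4],[43,6],[44,0],[45,4],[48,4],[49,4],[51,3],[51,4],[52,4],[53,2],[53,6],[54,0],[58,1],[59,3],[59,4],[62,5],[64,0],[65,4]]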